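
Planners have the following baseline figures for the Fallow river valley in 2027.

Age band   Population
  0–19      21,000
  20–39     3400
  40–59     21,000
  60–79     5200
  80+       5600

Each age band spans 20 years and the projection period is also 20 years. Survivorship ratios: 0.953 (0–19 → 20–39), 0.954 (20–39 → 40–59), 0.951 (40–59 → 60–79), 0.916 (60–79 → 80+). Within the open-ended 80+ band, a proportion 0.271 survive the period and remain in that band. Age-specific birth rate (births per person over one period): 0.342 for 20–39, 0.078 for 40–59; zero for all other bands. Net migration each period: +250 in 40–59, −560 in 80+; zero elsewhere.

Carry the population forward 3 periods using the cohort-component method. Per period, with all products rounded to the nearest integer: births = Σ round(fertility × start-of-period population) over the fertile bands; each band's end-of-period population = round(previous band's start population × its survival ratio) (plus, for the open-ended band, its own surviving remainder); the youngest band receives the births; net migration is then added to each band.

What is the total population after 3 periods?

After projecting period 1:
Births: 3400 × 0.342 = 1163 ; 21000 × 0.078 = 1638 ⇒ total 2801
20–39: 21000 × 0.953 = 20013
40–59: 3400 × 0.954 = 3244
60–79: 21000 × 0.951 = 19971
80+: 5200 × 0.916 + 5600 × 0.271 = 4763 + 1518 = 6281
Net migration: 40–59 + 250 → 3494; 80+ − 560 → 5721
Population now: 0–19=2801, 20–39=20013, 40–59=3494, 60–79=19971, 80+=5721
After projecting period 2:
Births: 20013 × 0.342 = 6844 ; 3494 × 0.078 = 273 ⇒ total 7117
20–39: 2801 × 0.953 = 2669
40–59: 20013 × 0.954 = 19092
60–79: 3494 × 0.951 = 3323
80+: 19971 × 0.916 + 5721 × 0.271 = 18293 + 1550 = 19843
Net migration: 40–59 + 250 → 19342; 80+ − 560 → 19283
Population now: 0–19=7117, 20–39=2669, 40–59=19342, 60–79=3323, 80+=19283
After projecting period 3:
Births: 2669 × 0.342 = 913 ; 19342 × 0.078 = 1509 ⇒ total 2422
20–39: 7117 × 0.953 = 6783
40–59: 2669 × 0.954 = 2546
60–79: 19342 × 0.951 = 18394
80+: 3323 × 0.916 + 19283 × 0.271 = 3044 + 5226 = 8270
Net migration: 40–59 + 250 → 2796; 80+ − 560 → 7710
Population now: 0–19=2422, 20–39=6783, 40–59=2796, 60–79=18394, 80+=7710
Total after period 3: 2422 + 6783 + 2796 + 18394 + 7710 = 38105

38105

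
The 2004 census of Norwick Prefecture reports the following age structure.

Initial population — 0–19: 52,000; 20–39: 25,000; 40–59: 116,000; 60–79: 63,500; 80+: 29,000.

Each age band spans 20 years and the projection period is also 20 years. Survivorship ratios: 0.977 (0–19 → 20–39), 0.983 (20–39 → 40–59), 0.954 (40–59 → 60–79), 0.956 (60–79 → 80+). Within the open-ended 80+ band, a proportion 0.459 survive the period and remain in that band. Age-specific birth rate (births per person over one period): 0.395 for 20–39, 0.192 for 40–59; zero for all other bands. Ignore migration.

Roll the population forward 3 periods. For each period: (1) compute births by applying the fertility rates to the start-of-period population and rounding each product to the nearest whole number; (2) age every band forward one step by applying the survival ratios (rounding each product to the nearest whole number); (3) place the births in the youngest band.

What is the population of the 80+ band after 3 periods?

Let group 1 be 0–19 through group 5 = 80+.
[period 1]
Births: 25000 * 0.395 = 9875  |  116000 * 0.192 = 22272 → 32147
Group 2: 52000 * 0.977 = 50804
Group 3: 25000 * 0.983 = 24575
Group 4: 116000 * 0.954 = 110664
Group 5: 63500 * 0.956 + 29000 * 0.459 = 60706 + 13311 = 74017
End of period: [32147, 50804, 24575, 110664, 74017]
[period 2]
Births: 50804 * 0.395 = 20068  |  24575 * 0.192 = 4718 → 24786
Group 2: 32147 * 0.977 = 31408
Group 3: 50804 * 0.983 = 49940
Group 4: 24575 * 0.954 = 23445
Group 5: 110664 * 0.956 + 74017 * 0.459 = 105795 + 33974 = 139769
End of period: [24786, 31408, 49940, 23445, 139769]
[period 3]
Births: 31408 * 0.395 = 12406  |  49940 * 0.192 = 9588 → 21994
Group 2: 24786 * 0.977 = 24216
Group 3: 31408 * 0.983 = 30874
Group 4: 49940 * 0.954 = 47643
Group 5: 23445 * 0.956 + 139769 * 0.459 = 22413 + 64154 = 86567
End of period: [21994, 24216, 30874, 47643, 86567]

86567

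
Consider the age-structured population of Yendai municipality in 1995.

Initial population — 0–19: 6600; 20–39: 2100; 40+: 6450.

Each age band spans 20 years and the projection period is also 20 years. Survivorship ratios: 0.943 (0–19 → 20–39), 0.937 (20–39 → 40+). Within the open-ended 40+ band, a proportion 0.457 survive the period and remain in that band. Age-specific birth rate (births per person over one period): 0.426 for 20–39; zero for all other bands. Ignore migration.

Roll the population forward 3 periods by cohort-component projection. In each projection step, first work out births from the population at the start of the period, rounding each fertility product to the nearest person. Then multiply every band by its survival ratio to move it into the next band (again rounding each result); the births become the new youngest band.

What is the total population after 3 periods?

7343

Let band 1 be 0–19 through band 3 = 40+.
— Period 1 —
Births: 2100 × 0.426 = 895
Band 2: 6600 × 0.943 = 6224
Band 3: 2100 × 0.937 + 6450 × 0.457 = 1968 + 2948 = 4916
→ [895, 6224, 4916]
— Period 2 —
Births: 6224 × 0.426 = 2651
Band 2: 895 × 0.943 = 844
Band 3: 6224 × 0.937 + 4916 × 0.457 = 5832 + 2247 = 8079
→ [2651, 844, 8079]
— Period 3 —
Births: 844 × 0.426 = 360
Band 2: 2651 × 0.943 = 2500
Band 3: 844 × 0.937 + 8079 × 0.457 = 791 + 3692 = 4483
→ [360, 2500, 4483]
Total after period 3: 360 + 2500 + 4483 = 7343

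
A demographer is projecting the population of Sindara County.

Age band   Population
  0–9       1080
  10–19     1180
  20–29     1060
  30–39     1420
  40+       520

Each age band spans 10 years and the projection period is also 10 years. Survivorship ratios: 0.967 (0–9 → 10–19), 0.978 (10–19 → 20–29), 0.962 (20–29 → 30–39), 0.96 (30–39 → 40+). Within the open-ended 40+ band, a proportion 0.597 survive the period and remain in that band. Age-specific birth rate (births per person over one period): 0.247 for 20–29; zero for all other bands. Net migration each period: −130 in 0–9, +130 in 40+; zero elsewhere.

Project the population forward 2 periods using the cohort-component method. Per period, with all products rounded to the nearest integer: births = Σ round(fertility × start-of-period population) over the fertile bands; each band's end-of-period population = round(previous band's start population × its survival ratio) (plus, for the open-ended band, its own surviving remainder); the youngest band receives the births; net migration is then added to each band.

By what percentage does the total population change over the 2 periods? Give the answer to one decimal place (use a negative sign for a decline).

Numbering the bands 1..5 from youngest to oldest:
— Period 1 —
Births: 1060 * 0.247 = 262
Band 2: 1080 * 0.967 = 1044
Band 3: 1180 * 0.978 = 1154
Band 4: 1060 * 0.962 = 1020
Band 5: 1420 * 0.96 + 520 * 0.597 = 1363 + 310 = 1673
Net migration: Band 1 − 130 → 132; Band 5 + 130 → 1803
→ [132, 1044, 1154, 1020, 1803]
— Period 2 —
Births: 1154 * 0.247 = 285
Band 2: 132 * 0.967 = 128
Band 3: 1044 * 0.978 = 1021
Band 4: 1154 * 0.962 = 1110
Band 5: 1020 * 0.96 + 1803 * 0.597 = 979 + 1076 = 2055
Net migration: Band 1 − 130 → 155; Band 5 + 130 → 2185
→ [155, 128, 1021, 1110, 2185]
Total: 5260 → 4599; change = -661; percentage change = -12.6%

-12.6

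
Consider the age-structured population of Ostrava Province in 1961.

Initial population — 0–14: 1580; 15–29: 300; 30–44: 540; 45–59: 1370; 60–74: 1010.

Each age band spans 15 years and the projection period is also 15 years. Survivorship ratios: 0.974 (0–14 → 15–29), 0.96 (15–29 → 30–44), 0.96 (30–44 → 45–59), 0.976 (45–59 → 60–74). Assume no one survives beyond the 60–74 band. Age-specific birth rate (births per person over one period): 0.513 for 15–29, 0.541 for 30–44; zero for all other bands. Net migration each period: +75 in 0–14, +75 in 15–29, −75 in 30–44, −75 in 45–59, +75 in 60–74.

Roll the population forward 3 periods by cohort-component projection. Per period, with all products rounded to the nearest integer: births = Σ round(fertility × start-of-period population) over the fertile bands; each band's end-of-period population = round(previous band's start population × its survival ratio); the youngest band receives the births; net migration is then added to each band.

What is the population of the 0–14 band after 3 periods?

1171

(Bands numbered youngest = 1 to oldest = 5.)
[period 1]
Births: 300 * 0.513 = 154 ; 540 * 0.541 = 292 — total 446
Band 2: 1580 * 0.974 = 1539
Band 3: 300 * 0.96 = 288
Band 4: 540 * 0.96 = 518
Band 5: 1370 * 0.976 = 1337
Net migration: Band 1 + 75 → 521; Band 2 + 75 → 1614; Band 3 − 75 → 213; Band 4 − 75 → 443; Band 5 + 75 → 1412
End of period: [521, 1614, 213, 443, 1412]
[period 2]
Births: 1614 * 0.513 = 828 ; 213 * 0.541 = 115 — total 943
Band 2: 521 * 0.974 = 507
Band 3: 1614 * 0.96 = 1549
Band 4: 213 * 0.96 = 204
Band 5: 443 * 0.976 = 432
Net migration: Band 1 + 75 → 1018; Band 2 + 75 → 582; Band 3 − 75 → 1474; Band 4 − 75 → 129; Band 5 + 75 → 507
End of period: [1018, 582, 1474, 129, 507]
[period 3]
Births: 582 * 0.513 = 299 ; 1474 * 0.541 = 797 — total 1096
Band 2: 1018 * 0.974 = 992
Band 3: 582 * 0.96 = 559
Band 4: 1474 * 0.96 = 1415
Band 5: 129 * 0.976 = 126
Net migration: Band 1 + 75 → 1171; Band 2 + 75 → 1067; Band 3 − 75 → 484; Band 4 − 75 → 1340; Band 5 + 75 → 201
End of period: [1171, 1067, 484, 1340, 201]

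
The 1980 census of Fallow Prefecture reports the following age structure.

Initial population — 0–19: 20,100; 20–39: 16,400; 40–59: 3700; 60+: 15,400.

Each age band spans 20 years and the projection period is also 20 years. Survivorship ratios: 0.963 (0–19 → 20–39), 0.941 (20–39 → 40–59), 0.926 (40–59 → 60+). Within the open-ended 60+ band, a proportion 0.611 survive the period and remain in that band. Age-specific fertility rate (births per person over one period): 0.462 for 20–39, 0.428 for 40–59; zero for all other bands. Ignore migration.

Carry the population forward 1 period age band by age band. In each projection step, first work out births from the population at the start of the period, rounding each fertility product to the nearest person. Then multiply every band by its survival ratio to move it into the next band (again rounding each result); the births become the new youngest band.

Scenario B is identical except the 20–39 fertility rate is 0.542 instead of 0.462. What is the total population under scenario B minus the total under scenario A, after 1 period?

Period 1:
Births: 16400 * 0.462 = 7577, 3700 * 0.428 = 1584 → total 9161
20–39: 20100 * 0.963 = 19356
40–59: 16400 * 0.941 = 15432
60+: 3700 * 0.926 + 15400 * 0.611 = 3426 + 9409 = 12835
Population now: 0–19=9161, 20–39=19356, 40–59=15432, 60+=12835
Scenario A total after 1 period: 56784
Scenario B projection —
Period 1:
Births: 16400 * 0.542 = 8889, 3700 * 0.428 = 1584 → total 10473
20–39: 20100 * 0.963 = 19356
40–59: 16400 * 0.941 = 15432
60+: 3700 * 0.926 + 15400 * 0.611 = 3426 + 9409 = 12835
Population now: 0–19=10473, 20–39=19356, 40–59=15432, 60+=12835
Scenario B total after 1 period: 58096
Difference B − A = 58096 − 56784 = 1312

1312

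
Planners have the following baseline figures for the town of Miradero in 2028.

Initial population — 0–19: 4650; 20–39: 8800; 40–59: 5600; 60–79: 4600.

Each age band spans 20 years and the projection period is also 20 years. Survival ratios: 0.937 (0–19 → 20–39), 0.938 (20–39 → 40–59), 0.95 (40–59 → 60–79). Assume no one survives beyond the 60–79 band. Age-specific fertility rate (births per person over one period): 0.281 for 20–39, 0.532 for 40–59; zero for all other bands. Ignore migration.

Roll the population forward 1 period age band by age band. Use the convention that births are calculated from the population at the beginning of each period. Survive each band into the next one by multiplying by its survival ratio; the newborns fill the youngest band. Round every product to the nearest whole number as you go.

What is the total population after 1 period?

Let group 1 be 0–19 through group 4 = 60–79.
Period 1.
Births: 8800 × 0.281 = 2473  |  5600 × 0.532 = 2979 → 5452
Group 2: 4650 × 0.937 = 4357
Group 3: 8800 × 0.938 = 8254
Group 4: 5600 × 0.95 = 5320
End of period: [5452, 4357, 8254, 5320]
Total after period 1: 5452 + 4357 + 8254 + 5320 = 23383

23383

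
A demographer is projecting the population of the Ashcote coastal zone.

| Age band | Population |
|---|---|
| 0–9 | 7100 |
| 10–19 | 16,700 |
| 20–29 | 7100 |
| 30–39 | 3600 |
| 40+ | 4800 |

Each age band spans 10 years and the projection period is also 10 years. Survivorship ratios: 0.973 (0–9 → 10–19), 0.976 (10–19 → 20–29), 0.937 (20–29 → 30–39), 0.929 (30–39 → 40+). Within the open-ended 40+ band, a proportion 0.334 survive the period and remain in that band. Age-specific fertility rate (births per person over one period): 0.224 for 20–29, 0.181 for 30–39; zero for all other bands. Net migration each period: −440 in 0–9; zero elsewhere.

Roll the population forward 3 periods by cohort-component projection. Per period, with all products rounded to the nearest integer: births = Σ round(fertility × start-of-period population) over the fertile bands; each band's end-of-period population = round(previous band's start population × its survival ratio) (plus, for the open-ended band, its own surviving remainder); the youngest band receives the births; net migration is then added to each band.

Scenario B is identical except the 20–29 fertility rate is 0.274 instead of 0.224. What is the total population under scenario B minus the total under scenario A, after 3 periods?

Call the groups 1 to 5, youngest first.
Period 1.
Births: 7100 × 0.224 = 1590  |  3600 × 0.181 = 652 — total 2242
Group 2: 7100 × 0.973 = 6908
Group 3: 16700 × 0.976 = 16299
Group 4: 7100 × 0.937 = 6653
Group 5: 3600 × 0.929 + 4800 × 0.334 = 3344 + 1603 = 4947
Net migration: Group 1 − 440 → 1802
End of period: [1802, 6908, 16299, 6653, 4947]
Period 2.
Births: 16299 × 0.224 = 3651  |  6653 × 0.181 = 1204 — total 4855
Group 2: 1802 × 0.973 = 1753
Group 3: 6908 × 0.976 = 6742
Group 4: 16299 × 0.937 = 15272
Group 5: 6653 × 0.929 + 4947 × 0.334 = 6181 + 1652 = 7833
Net migration: Group 1 − 440 → 4415
End of period: [4415, 1753, 6742, 15272, 7833]
Period 3.
Births: 6742 × 0.224 = 1510  |  15272 × 0.181 = 2764 — total 4274
Group 2: 4415 × 0.973 = 4296
Group 3: 1753 × 0.976 = 1711
Group 4: 6742 × 0.937 = 6317
Group 5: 15272 × 0.929 + 7833 × 0.334 = 14188 + 2616 = 16804
Net migration: Group 1 − 440 → 3834
End of period: [3834, 4296, 1711, 6317, 16804]
Scenario A total after 3 periods: 32962
Scenario B projection —
Period 1.
Births: 7100 × 0.274 = 1945  |  3600 × 0.181 = 652 — total 2597
Group 2: 7100 × 0.973 = 6908
Group 3: 16700 × 0.976 = 16299
Group 4: 7100 × 0.937 = 6653
Group 5: 3600 × 0.929 + 4800 × 0.334 = 3344 + 1603 = 4947
Net migration: Group 1 − 440 → 2157
End of period: [2157, 6908, 16299, 6653, 4947]
Period 2.
Births: 16299 × 0.274 = 4466  |  6653 × 0.181 = 1204 — total 5670
Group 2: 2157 × 0.973 = 2099
Group 3: 6908 × 0.976 = 6742
Group 4: 16299 × 0.937 = 15272
Group 5: 6653 × 0.929 + 4947 × 0.334 = 6181 + 1652 = 7833
Net migration: Group 1 − 440 → 5230
End of period: [5230, 2099, 6742, 15272, 7833]
Period 3.
Births: 6742 × 0.274 = 1847  |  15272 × 0.181 = 2764 — total 4611
Group 2: 5230 × 0.973 = 5089
Group 3: 2099 × 0.976 = 2049
Group 4: 6742 × 0.937 = 6317
Group 5: 15272 × 0.929 + 7833 × 0.334 = 14188 + 2616 = 16804
Net migration: Group 1 − 440 → 4171
End of period: [4171, 5089, 2049, 6317, 16804]
Scenario B total after 3 periods: 34430
Difference B − A = 34430 − 32962 = 1468

1468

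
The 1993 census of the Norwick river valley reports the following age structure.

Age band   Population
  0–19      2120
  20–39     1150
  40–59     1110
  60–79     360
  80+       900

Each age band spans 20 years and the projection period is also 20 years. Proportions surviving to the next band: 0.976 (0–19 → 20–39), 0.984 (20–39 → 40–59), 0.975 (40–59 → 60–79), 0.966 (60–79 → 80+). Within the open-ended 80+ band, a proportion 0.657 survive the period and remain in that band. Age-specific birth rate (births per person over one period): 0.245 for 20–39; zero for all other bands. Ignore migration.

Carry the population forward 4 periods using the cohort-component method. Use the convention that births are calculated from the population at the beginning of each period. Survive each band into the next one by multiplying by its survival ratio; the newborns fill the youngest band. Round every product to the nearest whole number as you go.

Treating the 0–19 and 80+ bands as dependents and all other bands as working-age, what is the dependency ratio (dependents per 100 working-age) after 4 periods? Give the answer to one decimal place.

Numbering the bands 1..5 from youngest to oldest:
Period 1.
Births: 1150 × 0.245 = 282
Band 2: 2120 × 0.976 = 2069
Band 3: 1150 × 0.984 = 1132
Band 4: 1110 × 0.975 = 1082
Band 5: 360 × 0.966 + 900 × 0.657 = 348 + 591 = 939
Giving 282 / 2069 / 1132 / 1082 / 939.
Period 2.
Births: 2069 × 0.245 = 507
Band 2: 282 × 0.976 = 275
Band 3: 2069 × 0.984 = 2036
Band 4: 1132 × 0.975 = 1104
Band 5: 1082 × 0.966 + 939 × 0.657 = 1045 + 617 = 1662
Giving 507 / 275 / 2036 / 1104 / 1662.
Period 3.
Births: 275 × 0.245 = 67
Band 2: 507 × 0.976 = 495
Band 3: 275 × 0.984 = 271
Band 4: 2036 × 0.975 = 1985
Band 5: 1104 × 0.966 + 1662 × 0.657 = 1066 + 1092 = 2158
Giving 67 / 495 / 271 / 1985 / 2158.
Period 4.
Births: 495 × 0.245 = 121
Band 2: 67 × 0.976 = 65
Band 3: 495 × 0.984 = 487
Band 4: 271 × 0.975 = 264
Band 5: 1985 × 0.966 + 2158 × 0.657 = 1918 + 1418 = 3336
Giving 121 / 65 / 487 / 264 / 3336.
Dependents (band 0–19 + band 80+) = 121 + 3336 = 3457; working-age = 816; ratio = 3457/816 × 100 = 423.7

423.7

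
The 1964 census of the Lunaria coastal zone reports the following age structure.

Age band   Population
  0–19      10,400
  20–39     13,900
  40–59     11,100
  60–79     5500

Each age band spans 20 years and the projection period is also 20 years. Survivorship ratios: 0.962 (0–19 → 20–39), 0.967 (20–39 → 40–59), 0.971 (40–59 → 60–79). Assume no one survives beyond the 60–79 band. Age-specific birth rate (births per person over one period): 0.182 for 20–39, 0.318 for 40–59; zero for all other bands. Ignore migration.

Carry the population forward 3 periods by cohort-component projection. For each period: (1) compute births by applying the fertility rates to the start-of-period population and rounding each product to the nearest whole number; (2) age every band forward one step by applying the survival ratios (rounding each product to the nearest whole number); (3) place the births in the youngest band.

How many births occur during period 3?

4138

Let group 1 be 0–19 through group 4 = 60–79.
After projecting period 1:
Births: 13900 × 0.182 = 2530 ; 11100 × 0.318 = 3530 — total 6060
Group 2: 10400 × 0.962 = 10005
Group 3: 13900 × 0.967 = 13441
Group 4: 11100 × 0.971 = 10778
→ [6060, 10005, 13441, 10778]
After projecting period 2:
Births: 10005 × 0.182 = 1821 ; 13441 × 0.318 = 4274 — total 6095
Group 2: 6060 × 0.962 = 5830
Group 3: 10005 × 0.967 = 9675
Group 4: 13441 × 0.971 = 13051
→ [6095, 5830, 9675, 13051]
After projecting period 3:
Births: 5830 × 0.182 = 1061 ; 9675 × 0.318 = 3077 — total 4138
Group 2: 6095 × 0.962 = 5863
Group 3: 5830 × 0.967 = 5638
Group 4: 9675 × 0.971 = 9394
→ [4138, 5863, 5638, 9394]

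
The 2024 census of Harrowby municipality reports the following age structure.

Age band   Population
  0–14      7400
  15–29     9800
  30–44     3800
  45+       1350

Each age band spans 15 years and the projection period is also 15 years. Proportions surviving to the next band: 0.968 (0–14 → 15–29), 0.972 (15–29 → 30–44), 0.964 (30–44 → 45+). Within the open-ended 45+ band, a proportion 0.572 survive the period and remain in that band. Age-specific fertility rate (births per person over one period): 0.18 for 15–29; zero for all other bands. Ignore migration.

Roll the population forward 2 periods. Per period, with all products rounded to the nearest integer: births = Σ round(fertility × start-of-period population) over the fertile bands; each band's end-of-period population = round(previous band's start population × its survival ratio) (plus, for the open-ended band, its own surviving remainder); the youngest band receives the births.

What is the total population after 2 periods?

21679

Call the bands 1 to 4, youngest first.
After projecting period 1:
Births: 9800 * 0.18 = 1764
Band 2: 7400 * 0.968 = 7163
Band 3: 9800 * 0.972 = 9526
Band 4: 3800 * 0.964 + 1350 * 0.572 = 3663 + 772 = 4435
Giving 1764 / 7163 / 9526 / 4435.
After projecting period 2:
Births: 7163 * 0.18 = 1289
Band 2: 1764 * 0.968 = 1708
Band 3: 7163 * 0.972 = 6962
Band 4: 9526 * 0.964 + 4435 * 0.572 = 9183 + 2537 = 11720
Giving 1289 / 1708 / 6962 / 11720.
Total after period 2: 1289 + 1708 + 6962 + 11720 = 21679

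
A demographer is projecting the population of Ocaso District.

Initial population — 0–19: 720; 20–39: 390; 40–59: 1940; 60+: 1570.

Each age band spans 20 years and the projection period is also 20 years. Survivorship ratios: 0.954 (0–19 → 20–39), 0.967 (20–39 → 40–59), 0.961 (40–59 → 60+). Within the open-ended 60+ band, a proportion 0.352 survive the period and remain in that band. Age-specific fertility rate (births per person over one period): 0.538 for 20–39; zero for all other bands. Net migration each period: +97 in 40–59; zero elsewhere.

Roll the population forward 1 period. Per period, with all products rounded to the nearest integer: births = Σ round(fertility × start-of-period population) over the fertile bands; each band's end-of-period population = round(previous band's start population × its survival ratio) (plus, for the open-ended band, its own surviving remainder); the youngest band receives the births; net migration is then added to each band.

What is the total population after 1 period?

Let group 1 be 0–19 through group 4 = 60+.
Period 1.
Births: 390 × 0.538 = 210
Group 2: 720 × 0.954 = 687
Group 3: 390 × 0.967 = 377
Group 4: 1940 × 0.961 + 1570 × 0.352 = 1864 + 553 = 2417
Net migration: Group 3 + 97 → 474
Population now: 0–19=210, 20–39=687, 40–59=474, 60+=2417
Total after period 1: 210 + 687 + 474 + 2417 = 3788

3788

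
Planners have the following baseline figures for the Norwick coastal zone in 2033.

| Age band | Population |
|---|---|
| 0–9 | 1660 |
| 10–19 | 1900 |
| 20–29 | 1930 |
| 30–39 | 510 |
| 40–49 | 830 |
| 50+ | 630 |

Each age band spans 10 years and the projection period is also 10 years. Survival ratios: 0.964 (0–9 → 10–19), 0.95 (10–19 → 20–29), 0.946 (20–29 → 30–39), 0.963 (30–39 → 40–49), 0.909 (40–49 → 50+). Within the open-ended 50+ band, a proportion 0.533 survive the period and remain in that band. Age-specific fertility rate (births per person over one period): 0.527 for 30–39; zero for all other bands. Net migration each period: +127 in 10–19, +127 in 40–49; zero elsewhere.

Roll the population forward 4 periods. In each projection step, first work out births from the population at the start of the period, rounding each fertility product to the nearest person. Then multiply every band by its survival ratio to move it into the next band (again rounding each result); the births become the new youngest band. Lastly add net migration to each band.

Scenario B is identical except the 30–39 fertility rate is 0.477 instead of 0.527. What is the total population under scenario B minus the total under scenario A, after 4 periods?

[period 1]
Births: 510 * 0.527 = 269
10–19: 1660 * 0.964 = 1600
20–29: 1900 * 0.95 = 1805
30–39: 1930 * 0.946 = 1826
40–49: 510 * 0.963 = 491
50+: 830 * 0.909 + 630 * 0.533 = 754 + 336 = 1090
Net migration: 10–19 + 127 → 1727; 40–49 + 127 → 618
→ [269, 1727, 1805, 1826, 618, 1090]
[period 2]
Births: 1826 * 0.527 = 962
10–19: 269 * 0.964 = 259
20–29: 1727 * 0.95 = 1641
30–39: 1805 * 0.946 = 1708
40–49: 1826 * 0.963 = 1758
50+: 618 * 0.909 + 1090 * 0.533 = 562 + 581 = 1143
Net migration: 10–19 + 127 → 386; 40–49 + 127 → 1885
→ [962, 386, 1641, 1708, 1885, 1143]
[period 3]
Births: 1708 * 0.527 = 900
10–19: 962 * 0.964 = 927
20–29: 386 * 0.95 = 367
30–39: 1641 * 0.946 = 1552
40–49: 1708 * 0.963 = 1645
50+: 1885 * 0.909 + 1143 * 0.533 = 1713 + 609 = 2322
Net migration: 10–19 + 127 → 1054; 40–49 + 127 → 1772
→ [900, 1054, 367, 1552, 1772, 2322]
[period 4]
Births: 1552 * 0.527 = 818
10–19: 900 * 0.964 = 868
20–29: 1054 * 0.95 = 1001
30–39: 367 * 0.946 = 347
40–49: 1552 * 0.963 = 1495
50+: 1772 * 0.909 + 2322 * 0.533 = 1611 + 1238 = 2849
Net migration: 10–19 + 127 → 995; 40–49 + 127 → 1622
→ [818, 995, 1001, 347, 1622, 2849]
Scenario A total after 4 periods: 7632
Scenario B projection —
[period 1]
Births: 510 * 0.477 = 243
10–19: 1660 * 0.964 = 1600
20–29: 1900 * 0.95 = 1805
30–39: 1930 * 0.946 = 1826
40–49: 510 * 0.963 = 491
50+: 830 * 0.909 + 630 * 0.533 = 754 + 336 = 1090
Net migration: 10–19 + 127 → 1727; 40–49 + 127 → 618
→ [243, 1727, 1805, 1826, 618, 1090]
[period 2]
Births: 1826 * 0.477 = 871
10–19: 243 * 0.964 = 234
20–29: 1727 * 0.95 = 1641
30–39: 1805 * 0.946 = 1708
40–49: 1826 * 0.963 = 1758
50+: 618 * 0.909 + 1090 * 0.533 = 562 + 581 = 1143
Net migration: 10–19 + 127 → 361; 40–49 + 127 → 1885
→ [871, 361, 1641, 1708, 1885, 1143]
[period 3]
Births: 1708 * 0.477 = 815
10–19: 871 * 0.964 = 840
20–29: 361 * 0.95 = 343
30–39: 1641 * 0.946 = 1552
40–49: 1708 * 0.963 = 1645
50+: 1885 * 0.909 + 1143 * 0.533 = 1713 + 609 = 2322
Net migration: 10–19 + 127 → 967; 40–49 + 127 → 1772
→ [815, 967, 343, 1552, 1772, 2322]
[period 4]
Births: 1552 * 0.477 = 740
10–19: 815 * 0.964 = 786
20–29: 967 * 0.95 = 919
30–39: 343 * 0.946 = 324
40–49: 1552 * 0.963 = 1495
50+: 1772 * 0.909 + 2322 * 0.533 = 1611 + 1238 = 2849
Net migration: 10–19 + 127 → 913; 40–49 + 127 → 1622
→ [740, 913, 919, 324, 1622, 2849]
Scenario B total after 4 periods: 7367
Difference B − A = 7367 − 7632 = -265

-265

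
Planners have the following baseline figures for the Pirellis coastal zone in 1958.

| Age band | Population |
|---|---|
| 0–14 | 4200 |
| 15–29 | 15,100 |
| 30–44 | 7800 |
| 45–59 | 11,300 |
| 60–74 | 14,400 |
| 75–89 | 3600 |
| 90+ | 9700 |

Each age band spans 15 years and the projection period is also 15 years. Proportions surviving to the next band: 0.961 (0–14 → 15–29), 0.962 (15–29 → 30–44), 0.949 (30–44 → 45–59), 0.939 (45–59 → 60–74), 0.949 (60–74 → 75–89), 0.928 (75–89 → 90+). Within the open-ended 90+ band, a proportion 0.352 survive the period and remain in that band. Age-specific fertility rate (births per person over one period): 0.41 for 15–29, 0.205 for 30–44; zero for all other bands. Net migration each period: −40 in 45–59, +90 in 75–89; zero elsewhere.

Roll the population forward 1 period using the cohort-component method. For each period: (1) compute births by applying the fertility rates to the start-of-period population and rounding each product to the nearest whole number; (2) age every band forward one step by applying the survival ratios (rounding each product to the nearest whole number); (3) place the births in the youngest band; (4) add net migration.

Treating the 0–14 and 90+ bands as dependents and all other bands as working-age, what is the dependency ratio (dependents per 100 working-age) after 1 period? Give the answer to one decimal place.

(Bands numbered youngest = 1 to oldest = 7.)
After projecting period 1:
Births: 15100 × 0.41 = 6191 ; 7800 × 0.205 = 1599 → 7790
Band 2: 4200 × 0.961 = 4036
Band 3: 15100 × 0.962 = 14526
Band 4: 7800 × 0.949 = 7402
Band 5: 11300 × 0.939 = 10611
Band 6: 14400 × 0.949 = 13666
Band 7: 3600 × 0.928 + 9700 × 0.352 = 3341 + 3414 = 6755
Net migration: Band 4 − 40 → 7362; Band 6 + 90 → 13756
Population now: 0–14=7790, 15–29=4036, 30–44=14526, 45–59=7362, 60–74=10611, 75–89=13756, 90+=6755
Dependents (band 0–14 + band 90+) = 7790 + 6755 = 14545; working-age = 50291; ratio = 14545/50291 × 100 = 28.9

28.9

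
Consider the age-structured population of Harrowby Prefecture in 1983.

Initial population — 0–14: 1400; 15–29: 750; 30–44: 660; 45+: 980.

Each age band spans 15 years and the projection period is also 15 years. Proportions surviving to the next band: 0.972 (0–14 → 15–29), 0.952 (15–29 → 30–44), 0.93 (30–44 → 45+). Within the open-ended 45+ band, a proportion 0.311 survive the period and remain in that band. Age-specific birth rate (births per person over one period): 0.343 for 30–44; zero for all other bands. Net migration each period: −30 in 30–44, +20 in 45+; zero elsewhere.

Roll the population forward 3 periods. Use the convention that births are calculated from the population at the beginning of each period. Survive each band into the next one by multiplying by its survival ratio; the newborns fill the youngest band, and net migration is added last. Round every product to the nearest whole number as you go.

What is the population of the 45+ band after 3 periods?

Call the bands 1 to 4, youngest first.
Period 1.
Births: 660 × 0.343 = 226
Band 2: 1400 × 0.972 = 1361
Band 3: 750 × 0.952 = 714
Band 4: 660 × 0.93 + 980 × 0.311 = 614 + 305 = 919
Net migration: Band 3 − 30 → 684; Band 4 + 20 → 939
Population now: 0–14=226, 15–29=1361, 30–44=684, 45+=939
Period 2.
Births: 684 × 0.343 = 235
Band 2: 226 × 0.972 = 220
Band 3: 1361 × 0.952 = 1296
Band 4: 684 × 0.93 + 939 × 0.311 = 636 + 292 = 928
Net migration: Band 3 − 30 → 1266; Band 4 + 20 → 948
Population now: 0–14=235, 15–29=220, 30–44=1266, 45+=948
Period 3.
Births: 1266 × 0.343 = 434
Band 2: 235 × 0.972 = 228
Band 3: 220 × 0.952 = 209
Band 4: 1266 × 0.93 + 948 × 0.311 = 1177 + 295 = 1472
Net migration: Band 3 − 30 → 179; Band 4 + 20 → 1492
Population now: 0–14=434, 15–29=228, 30–44=179, 45+=1492

1492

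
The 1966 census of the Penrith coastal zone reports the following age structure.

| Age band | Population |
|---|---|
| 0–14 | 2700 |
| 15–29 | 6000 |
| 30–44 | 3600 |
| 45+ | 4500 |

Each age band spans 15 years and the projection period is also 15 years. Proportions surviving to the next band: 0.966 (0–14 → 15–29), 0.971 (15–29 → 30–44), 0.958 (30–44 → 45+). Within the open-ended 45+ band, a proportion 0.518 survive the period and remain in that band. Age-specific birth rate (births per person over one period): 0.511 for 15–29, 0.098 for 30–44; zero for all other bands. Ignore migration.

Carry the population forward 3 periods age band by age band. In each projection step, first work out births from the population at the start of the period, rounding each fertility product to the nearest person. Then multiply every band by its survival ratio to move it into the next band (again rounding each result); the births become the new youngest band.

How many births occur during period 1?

3419

— Period 1 —
Births: 6000 × 0.511 = 3066  |  3600 × 0.098 = 353 — total 3419
15–29: 2700 × 0.966 = 2608
30–44: 6000 × 0.971 = 5826
45+: 3600 × 0.958 + 4500 × 0.518 = 3449 + 2331 = 5780
End of period: [3419, 2608, 5826, 5780]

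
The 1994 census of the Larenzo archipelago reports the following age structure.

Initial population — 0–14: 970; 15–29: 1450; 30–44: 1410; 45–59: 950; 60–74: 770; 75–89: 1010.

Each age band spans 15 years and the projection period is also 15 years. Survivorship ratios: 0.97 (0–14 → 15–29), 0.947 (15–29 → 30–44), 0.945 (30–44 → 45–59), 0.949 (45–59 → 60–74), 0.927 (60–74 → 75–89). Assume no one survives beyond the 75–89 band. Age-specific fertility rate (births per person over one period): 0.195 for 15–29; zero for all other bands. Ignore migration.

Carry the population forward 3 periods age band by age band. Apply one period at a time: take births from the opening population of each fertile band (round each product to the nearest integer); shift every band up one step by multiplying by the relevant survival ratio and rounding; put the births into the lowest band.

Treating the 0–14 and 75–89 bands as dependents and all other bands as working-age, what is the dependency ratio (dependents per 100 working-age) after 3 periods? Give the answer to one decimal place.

48.8

[period 1]
Births: 1450 × 0.195 = 283
15–29: 970 × 0.97 = 941
30–44: 1450 × 0.947 = 1373
45–59: 1410 × 0.945 = 1332
60–74: 950 × 0.949 = 902
75–89: 770 × 0.927 = 714
→ [283, 941, 1373, 1332, 902, 714]
[period 2]
Births: 941 × 0.195 = 183
15–29: 283 × 0.97 = 275
30–44: 941 × 0.947 = 891
45–59: 1373 × 0.945 = 1297
60–74: 1332 × 0.949 = 1264
75–89: 902 × 0.927 = 836
→ [183, 275, 891, 1297, 1264, 836]
[period 3]
Births: 275 × 0.195 = 54
15–29: 183 × 0.97 = 178
30–44: 275 × 0.947 = 260
45–59: 891 × 0.945 = 842
60–74: 1297 × 0.949 = 1231
75–89: 1264 × 0.927 = 1172
→ [54, 178, 260, 842, 1231, 1172]
Dependents (band 0–14 + band 75–89) = 54 + 1172 = 1226; working-age = 2511; ratio = 1226/2511 × 100 = 48.8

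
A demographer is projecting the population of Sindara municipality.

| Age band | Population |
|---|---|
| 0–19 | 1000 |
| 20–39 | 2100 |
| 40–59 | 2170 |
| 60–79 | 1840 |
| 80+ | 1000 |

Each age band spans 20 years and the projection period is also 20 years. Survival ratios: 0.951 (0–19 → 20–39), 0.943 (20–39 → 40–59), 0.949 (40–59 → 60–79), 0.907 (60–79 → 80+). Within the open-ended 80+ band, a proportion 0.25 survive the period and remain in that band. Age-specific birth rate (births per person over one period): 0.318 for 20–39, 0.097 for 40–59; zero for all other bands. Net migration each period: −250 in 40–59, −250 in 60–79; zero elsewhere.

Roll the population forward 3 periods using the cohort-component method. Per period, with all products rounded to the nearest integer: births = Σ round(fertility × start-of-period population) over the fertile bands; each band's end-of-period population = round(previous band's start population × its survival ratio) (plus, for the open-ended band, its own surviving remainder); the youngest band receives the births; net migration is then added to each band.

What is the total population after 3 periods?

3470

After projecting period 1:
Births: 2100 * 0.318 = 668, 2170 * 0.097 = 210 → total 878
20–39: 1000 * 0.951 = 951
40–59: 2100 * 0.943 = 1980
60–79: 2170 * 0.949 = 2059
80+: 1840 * 0.907 + 1000 * 0.25 = 1669 + 250 = 1919
Net migration: 40–59 − 250 → 1730; 60–79 − 250 → 1809
End of period: [878, 951, 1730, 1809, 1919]
After projecting period 2:
Births: 951 * 0.318 = 302, 1730 * 0.097 = 168 → total 470
20–39: 878 * 0.951 = 835
40–59: 951 * 0.943 = 897
60–79: 1730 * 0.949 = 1642
80+: 1809 * 0.907 + 1919 * 0.25 = 1641 + 480 = 2121
Net migration: 40–59 − 250 → 647; 60–79 − 250 → 1392
End of period: [470, 835, 647, 1392, 2121]
After projecting period 3:
Births: 835 * 0.318 = 266, 647 * 0.097 = 63 → total 329
20–39: 470 * 0.951 = 447
40–59: 835 * 0.943 = 787
60–79: 647 * 0.949 = 614
80+: 1392 * 0.907 + 2121 * 0.25 = 1263 + 530 = 1793
Net migration: 40–59 − 250 → 537; 60–79 − 250 → 364
End of period: [329, 447, 537, 364, 1793]
Total after period 3: 329 + 447 + 537 + 364 + 1793 = 3470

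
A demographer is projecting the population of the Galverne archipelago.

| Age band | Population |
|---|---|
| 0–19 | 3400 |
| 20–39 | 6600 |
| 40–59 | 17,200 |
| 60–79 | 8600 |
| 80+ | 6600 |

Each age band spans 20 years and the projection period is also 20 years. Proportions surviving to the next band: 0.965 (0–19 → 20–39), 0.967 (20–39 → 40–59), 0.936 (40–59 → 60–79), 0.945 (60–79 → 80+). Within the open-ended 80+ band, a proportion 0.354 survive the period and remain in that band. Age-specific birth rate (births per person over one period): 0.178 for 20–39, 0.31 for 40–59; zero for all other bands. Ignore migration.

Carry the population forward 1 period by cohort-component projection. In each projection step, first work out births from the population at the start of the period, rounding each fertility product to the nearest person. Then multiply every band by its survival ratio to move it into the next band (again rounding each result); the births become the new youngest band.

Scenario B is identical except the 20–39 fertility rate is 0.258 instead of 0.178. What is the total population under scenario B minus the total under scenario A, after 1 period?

528

[period 1]
Births: 6600 * 0.178 = 1175  |  17200 * 0.31 = 5332 → total 6507
20–39: 3400 * 0.965 = 3281
40–59: 6600 * 0.967 = 6382
60–79: 17200 * 0.936 = 16099
80+: 8600 * 0.945 + 6600 * 0.354 = 8127 + 2336 = 10463
Giving 6507 / 3281 / 6382 / 16099 / 10463.
Scenario A total after 1 period: 42732
Scenario B projection —
[period 1]
Births: 6600 * 0.258 = 1703  |  17200 * 0.31 = 5332 → total 7035
20–39: 3400 * 0.965 = 3281
40–59: 6600 * 0.967 = 6382
60–79: 17200 * 0.936 = 16099
80+: 8600 * 0.945 + 6600 * 0.354 = 8127 + 2336 = 10463
Giving 7035 / 3281 / 6382 / 16099 / 10463.
Scenario B total after 1 period: 43260
Difference B − A = 43260 − 42732 = 528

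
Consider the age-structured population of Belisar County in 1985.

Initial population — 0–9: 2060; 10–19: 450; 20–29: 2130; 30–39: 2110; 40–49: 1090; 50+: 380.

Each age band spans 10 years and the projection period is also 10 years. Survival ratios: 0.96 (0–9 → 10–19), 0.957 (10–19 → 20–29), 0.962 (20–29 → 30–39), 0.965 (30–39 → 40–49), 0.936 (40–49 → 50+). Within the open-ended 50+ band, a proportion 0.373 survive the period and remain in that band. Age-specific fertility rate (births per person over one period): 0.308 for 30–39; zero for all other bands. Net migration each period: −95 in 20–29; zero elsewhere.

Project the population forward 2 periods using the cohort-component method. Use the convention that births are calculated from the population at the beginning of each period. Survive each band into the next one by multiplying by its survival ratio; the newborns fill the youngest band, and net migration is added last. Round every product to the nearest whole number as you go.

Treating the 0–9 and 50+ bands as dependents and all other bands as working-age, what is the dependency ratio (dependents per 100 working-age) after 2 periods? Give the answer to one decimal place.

Numbering the bands 1..6 from youngest to oldest:
[period 1]
Births: 2110 × 0.308 = 650
Band 2: 2060 × 0.96 = 1978
Band 3: 450 × 0.957 = 431
Band 4: 2130 × 0.962 = 2049
Band 5: 2110 × 0.965 = 2036
Band 6: 1090 × 0.936 + 380 × 0.373 = 1020 + 142 = 1162
Net migration: Band 3 − 95 → 336
Giving 650 / 1978 / 336 / 2049 / 2036 / 1162.
[period 2]
Births: 2049 × 0.308 = 631
Band 2: 650 × 0.96 = 624
Band 3: 1978 × 0.957 = 1893
Band 4: 336 × 0.962 = 323
Band 5: 2049 × 0.965 = 1977
Band 6: 2036 × 0.936 + 1162 × 0.373 = 1906 + 433 = 2339
Net migration: Band 3 − 95 → 1798
Giving 631 / 624 / 1798 / 323 / 1977 / 2339.
Dependents (band 0–9 + band 50+) = 631 + 2339 = 2970; working-age = 4722; ratio = 2970/4722 × 100 = 62.9

62.9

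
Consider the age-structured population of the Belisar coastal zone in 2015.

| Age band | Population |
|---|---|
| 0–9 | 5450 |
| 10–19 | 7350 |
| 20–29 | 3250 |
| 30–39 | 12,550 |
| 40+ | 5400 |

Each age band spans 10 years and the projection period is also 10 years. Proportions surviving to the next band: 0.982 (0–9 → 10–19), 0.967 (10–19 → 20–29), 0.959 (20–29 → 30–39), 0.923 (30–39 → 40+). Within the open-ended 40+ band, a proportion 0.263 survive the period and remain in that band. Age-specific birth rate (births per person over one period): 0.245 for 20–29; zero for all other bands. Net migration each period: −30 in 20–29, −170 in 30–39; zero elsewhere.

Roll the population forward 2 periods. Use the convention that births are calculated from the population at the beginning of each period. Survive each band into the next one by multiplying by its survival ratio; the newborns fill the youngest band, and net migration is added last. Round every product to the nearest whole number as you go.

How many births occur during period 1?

Numbering the groups 1..5 from youngest to oldest:
After projecting period 1:
Births: 3250 * 0.245 = 796
Group 2: 5450 * 0.982 = 5352
Group 3: 7350 * 0.967 = 7107
Group 4: 3250 * 0.959 = 3117
Group 5: 12550 * 0.923 + 5400 * 0.263 = 11584 + 1420 = 13004
Net migration: Group 3 − 30 → 7077; Group 4 − 170 → 2947
Giving 796 / 5352 / 7077 / 2947 / 13004.

796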